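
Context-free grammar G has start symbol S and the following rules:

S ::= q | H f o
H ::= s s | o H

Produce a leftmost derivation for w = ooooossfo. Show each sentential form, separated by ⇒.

S ⇒ Hfo ⇒ oHfo ⇒ ooHfo ⇒ oooHfo ⇒ ooooHfo ⇒ oooooHfo ⇒ ooooossfo

S ⇒ Hfo   [S ::= H f o]
Hfo ⇒ oHfo   [H ::= o H]
oHfo ⇒ ooHfo   [H ::= o H]
ooHfo ⇒ oooHfo   [H ::= o H]
oooHfo ⇒ ooooHfo   [H ::= o H]
ooooHfo ⇒ oooooHfo   [H ::= o H]
oooooHfo ⇒ ooooossfo   [H ::= s s]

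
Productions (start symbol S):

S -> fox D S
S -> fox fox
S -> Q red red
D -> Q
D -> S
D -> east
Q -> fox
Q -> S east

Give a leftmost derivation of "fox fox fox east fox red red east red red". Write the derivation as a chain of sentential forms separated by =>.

S => fox D S => fox Q S => fox S east S => fox fox fox east S => fox fox fox east Q red red => fox fox fox east S east red red => fox fox fox east Q red red east red red => fox fox fox east fox red red east red red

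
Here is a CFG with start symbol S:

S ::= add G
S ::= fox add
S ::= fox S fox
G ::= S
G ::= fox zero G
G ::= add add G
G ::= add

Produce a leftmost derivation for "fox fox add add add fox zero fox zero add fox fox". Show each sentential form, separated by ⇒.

S ⇒ fox S fox ⇒ fox fox S fox fox ⇒ fox fox add G fox fox ⇒ fox fox add add add G fox fox ⇒ fox fox add add add fox zero G fox fox ⇒ fox fox add add add fox zero fox zero G fox fox ⇒ fox fox add add add fox zero fox zero add fox fox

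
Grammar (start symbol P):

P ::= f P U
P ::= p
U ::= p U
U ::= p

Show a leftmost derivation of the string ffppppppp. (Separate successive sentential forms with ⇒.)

P ⇒ fPU ⇒ ffPUU ⇒ ffpUU ⇒ ffppUU ⇒ ffpppUU ⇒ ffppppUU ⇒ ffpppppUU ⇒ ffppppppU ⇒ ffppppppp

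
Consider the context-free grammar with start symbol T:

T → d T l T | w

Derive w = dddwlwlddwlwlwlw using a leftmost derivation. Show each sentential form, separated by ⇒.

T⇒dTlT⇒ddTlTlT⇒dddTlTlTlT⇒dddwlTlTlT⇒dddwlwlTlT⇒dddwlwldTlTlT⇒dddwlwlddTlTlTlT⇒dddwlwlddwlTlTlT⇒dddwlwlddwlwlTlT⇒dddwlwlddwlwlwlT⇒dddwlwlddwlwlwlw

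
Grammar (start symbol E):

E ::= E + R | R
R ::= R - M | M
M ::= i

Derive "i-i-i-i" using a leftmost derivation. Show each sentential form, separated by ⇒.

E⇒R⇒R-M⇒R-M-M⇒R-M-M-M⇒M-M-M-M⇒i-M-M-M⇒i-i-M-M⇒i-i-i-M⇒i-i-i-i

E ⇒ R   [E ::= R]
R ⇒ R-M   [R ::= R - M]
R-M ⇒ R-M-M   [R ::= R - M]
R-M-M ⇒ R-M-M-M   [R ::= R - M]
R-M-M-M ⇒ M-M-M-M   [R ::= M]
M-M-M-M ⇒ i-M-M-M   [M ::= i]
i-M-M-M ⇒ i-i-M-M   [M ::= i]
i-i-M-M ⇒ i-i-i-M   [M ::= i]
i-i-i-M ⇒ i-i-i-i   [M ::= i]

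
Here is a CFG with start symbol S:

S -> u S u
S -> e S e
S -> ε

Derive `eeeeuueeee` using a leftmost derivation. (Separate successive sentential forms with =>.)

S=>eSe=>eeSee=>eeeSeee=>eeeeSeeee=>eeeeuSueeee=>eeeeuueeee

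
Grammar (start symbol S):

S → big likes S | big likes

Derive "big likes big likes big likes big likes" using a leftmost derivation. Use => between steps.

S => big likes S   [S → big likes S]
big likes S => big likes big likes S   [S → big likes S]
big likes big likes S => big likes big likes big likes S   [S → big likes S]
big likes big likes big likes S => big likes big likes big likes big likes   [S → big likes]

S => big likes S => big likes big likes S => big likes big likes big likes S => big likes big likes big likes big likes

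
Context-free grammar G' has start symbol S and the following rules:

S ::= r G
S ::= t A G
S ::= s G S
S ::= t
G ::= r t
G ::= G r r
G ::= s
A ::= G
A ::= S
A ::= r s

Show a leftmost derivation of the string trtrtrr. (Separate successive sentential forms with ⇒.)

S ⇒ tAG   [S ::= t A G]
tAG ⇒ tGG   [A ::= G]
tGG ⇒ trtG   [G ::= r t]
trtG ⇒ trtGrr   [G ::= G r r]
trtGrr ⇒ trtrtrr   [G ::= r t]

S ⇒ tAG ⇒ tGG ⇒ trtG ⇒ trtGrr ⇒ trtrtrr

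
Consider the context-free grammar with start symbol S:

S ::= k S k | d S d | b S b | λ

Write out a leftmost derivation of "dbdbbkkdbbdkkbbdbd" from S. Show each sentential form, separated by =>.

S=>dSd=>dbSbd=>dbdSdbd=>dbdbSbdbd=>dbdbbSbbdbd=>dbdbbkSkbbdbd=>dbdbbkkSkkbbdbd=>dbdbbkkdSdkkbbdbd=>dbdbbkkdbSbdkkbbdbd=>dbdbbkkdbbdkkbbdbd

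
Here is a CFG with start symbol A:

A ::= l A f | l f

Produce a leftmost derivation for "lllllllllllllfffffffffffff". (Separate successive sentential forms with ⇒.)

A ⇒ lAf   [A ::= l A f]
lAf ⇒ llAff   [A ::= l A f]
llAff ⇒ lllAfff   [A ::= l A f]
lllAfff ⇒ llllAffff   [A ::= l A f]
llllAffff ⇒ lllllAfffff   [A ::= l A f]
lllllAfffff ⇒ llllllAffffff   [A ::= l A f]
llllllAffffff ⇒ lllllllAfffffff   [A ::= l A f]
lllllllAfffffff ⇒ llllllllAffffffff   [A ::= l A f]
llllllllAffffffff ⇒ lllllllllAfffffffff   [A ::= l A f]
lllllllllAfffffffff ⇒ llllllllllAffffffffff   [A ::= l A f]
llllllllllAffffffffff ⇒ lllllllllllAfffffffffff   [A ::= l A f]
lllllllllllAfffffffffff ⇒ llllllllllllAffffffffffff   [A ::= l A f]
llllllllllllAffffffffffff ⇒ lllllllllllllfffffffffffff   [A ::= l f]

A ⇒ lAf ⇒ llAff ⇒ lllAfff ⇒ llllAffff ⇒ lllllAfffff ⇒ llllllAffffff ⇒ lllllllAfffffff ⇒ llllllllAffffffff ⇒ lllllllllAfffffffff ⇒ llllllllllAffffffffff ⇒ lllllllllllAfffffffffff ⇒ llllllllllllAffffffffffff ⇒ lllllllllllllfffffffffffff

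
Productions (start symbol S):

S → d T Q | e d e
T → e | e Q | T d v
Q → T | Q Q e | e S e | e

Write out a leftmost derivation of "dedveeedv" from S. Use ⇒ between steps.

S ⇒ dTQ ⇒ dTdvQ ⇒ dedvQ ⇒ dedvT ⇒ dedvTdv ⇒ dedveQdv ⇒ dedveTdv ⇒ dedveeQdv ⇒ dedveeTdv ⇒ dedveeedv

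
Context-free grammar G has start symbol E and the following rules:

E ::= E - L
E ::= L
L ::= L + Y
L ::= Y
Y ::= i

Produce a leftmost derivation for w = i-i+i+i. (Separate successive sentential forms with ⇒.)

E⇒E-L⇒L-L⇒Y-L⇒i-L⇒i-L+Y⇒i-L+Y+Y⇒i-Y+Y+Y⇒i-i+Y+Y⇒i-i+i+Y⇒i-i+i+i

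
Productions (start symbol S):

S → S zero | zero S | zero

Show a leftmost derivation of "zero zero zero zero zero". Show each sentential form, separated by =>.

S => S zero => S zero zero => S zero zero zero => zero S zero zero zero => zero zero zero zero zero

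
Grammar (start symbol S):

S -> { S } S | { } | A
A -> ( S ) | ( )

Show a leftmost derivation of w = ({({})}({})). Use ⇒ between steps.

S ⇒ A ⇒ (S) ⇒ ({S}S) ⇒ ({A}S) ⇒ ({(S)}S) ⇒ ({({})}S) ⇒ ({({})}A) ⇒ ({({})}(S)) ⇒ ({({})}({}))

S ⇒ A   [S -> A]
A ⇒ (S)   [A -> ( S )]
(S) ⇒ ({S}S)   [S -> { S } S]
({S}S) ⇒ ({A}S)   [S -> A]
({A}S) ⇒ ({(S)}S)   [A -> ( S )]
({(S)}S) ⇒ ({({})}S)   [S -> { }]
({({})}S) ⇒ ({({})}A)   [S -> A]
({({})}A) ⇒ ({({})}(S))   [A -> ( S )]
({({})}(S)) ⇒ ({({})}({}))   [S -> { }]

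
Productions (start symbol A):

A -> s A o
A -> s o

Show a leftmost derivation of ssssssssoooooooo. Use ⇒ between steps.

A ⇒ sAo ⇒ ssAoo ⇒ sssAooo ⇒ ssssAoooo ⇒ sssssAooooo ⇒ ssssssAoooooo ⇒ sssssssAooooooo ⇒ ssssssssoooooooo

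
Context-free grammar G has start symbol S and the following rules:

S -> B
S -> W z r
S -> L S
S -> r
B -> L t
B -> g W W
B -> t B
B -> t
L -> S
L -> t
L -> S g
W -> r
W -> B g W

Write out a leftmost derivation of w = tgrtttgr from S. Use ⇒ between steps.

S ⇒ B   [S -> B]
B ⇒ tB   [B -> t B]
tB ⇒ tgWW   [B -> g W W]
tgWW ⇒ tgrW   [W -> r]
tgrW ⇒ tgrBgW   [W -> B g W]
tgrBgW ⇒ tgrtBgW   [B -> t B]
tgrtBgW ⇒ tgrttBgW   [B -> t B]
tgrttBgW ⇒ tgrtttgW   [B -> t]
tgrtttgW ⇒ tgrtttgr   [W -> r]

S⇒B⇒tB⇒tgWW⇒tgrW⇒tgrBgW⇒tgrtBgW⇒tgrttBgW⇒tgrtttgW⇒tgrtttgr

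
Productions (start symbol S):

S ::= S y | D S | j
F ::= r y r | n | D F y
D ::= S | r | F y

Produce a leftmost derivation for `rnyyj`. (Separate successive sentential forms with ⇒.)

S ⇒ DS ⇒ FyS ⇒ DFyyS ⇒ rFyyS ⇒ rnyyS ⇒ rnyyj

S ⇒ DS   [S ::= D S]
DS ⇒ FyS   [D ::= F y]
FyS ⇒ DFyyS   [F ::= D F y]
DFyyS ⇒ rFyyS   [D ::= r]
rFyyS ⇒ rnyyS   [F ::= n]
rnyyS ⇒ rnyyj   [S ::= j]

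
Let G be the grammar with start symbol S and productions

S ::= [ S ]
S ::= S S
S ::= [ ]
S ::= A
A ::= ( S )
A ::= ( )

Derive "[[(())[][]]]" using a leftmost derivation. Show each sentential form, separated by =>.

S => [S]   [S ::= [ S ]]
[S] => [[S]]   [S ::= [ S ]]
[[S]] => [[SS]]   [S ::= S S]
[[SS]] => [[SSS]]   [S ::= S S]
[[SSS]] => [[ASS]]   [S ::= A]
[[ASS]] => [[(S)SS]]   [A ::= ( S )]
[[(S)SS]] => [[(A)SS]]   [S ::= A]
[[(A)SS]] => [[(())SS]]   [A ::= ( )]
[[(())SS]] => [[(())[]S]]   [S ::= [ ]]
[[(())[]S]] => [[(())[][]]]   [S ::= [ ]]

S => [S] => [[S]] => [[SS]] => [[SSS]] => [[ASS]] => [[(S)SS]] => [[(A)SS]] => [[(())SS]] => [[(())[]S]] => [[(())[][]]]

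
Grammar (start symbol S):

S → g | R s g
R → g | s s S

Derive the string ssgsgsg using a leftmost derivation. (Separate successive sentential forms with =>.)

S => Rsg   [S → R s g]
Rsg => ssSsg   [R → s s S]
ssSsg => ssRsgsg   [S → R s g]
ssRsgsg => ssgsgsg   [R → g]

S => Rsg => ssSsg => ssRsgsg => ssgsgsg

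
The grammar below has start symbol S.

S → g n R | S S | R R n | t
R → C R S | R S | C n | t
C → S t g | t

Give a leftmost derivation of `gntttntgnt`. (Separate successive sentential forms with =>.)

S => gnR   [S → g n R]
gnR => gnCRS   [R → C R S]
gnCRS => gntRS   [C → t]
gntRS => gntCRSS   [R → C R S]
gntCRSS => gnttRSS   [C → t]
gnttRSS => gnttCnSS   [R → C n]
gnttCnSS => gntttnSS   [C → t]
gntttnSS => gntttntS   [S → t]
gntttntS => gntttntgnR   [S → g n R]
gntttntgnR => gntttntgnt   [R → t]

S=>gnR=>gnCRS=>gntRS=>gntCRSS=>gnttRSS=>gnttCnSS=>gntttnSS=>gntttntS=>gntttntgnR=>gntttntgnt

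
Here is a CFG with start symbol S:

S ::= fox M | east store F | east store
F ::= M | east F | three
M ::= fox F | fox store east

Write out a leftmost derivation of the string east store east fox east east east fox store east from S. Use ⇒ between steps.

S ⇒ east store F ⇒ east store east F ⇒ east store east M ⇒ east store east fox F ⇒ east store east fox east F ⇒ east store east fox east east F ⇒ east store east fox east east east F ⇒ east store east fox east east east M ⇒ east store east fox east east east fox store east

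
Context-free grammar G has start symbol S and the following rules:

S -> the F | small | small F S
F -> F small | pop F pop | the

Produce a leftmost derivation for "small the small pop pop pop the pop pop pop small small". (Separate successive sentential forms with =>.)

S => small F S   [S -> small F S]
small F S => small the S   [F -> the]
small the S => small the small F S   [S -> small F S]
small the small F S => small the small F small S   [F -> F small]
small the small F small S => small the small pop F pop small S   [F -> pop F pop]
small the small pop F pop small S => small the small pop pop F pop pop small S   [F -> pop F pop]
small the small pop pop F pop pop small S => small the small pop pop pop F pop pop pop small S   [F -> pop F pop]
small the small pop pop pop F pop pop pop small S => small the small pop pop pop the pop pop pop small S   [F -> the]
small the small pop pop pop the pop pop pop small S => small the small pop pop pop the pop pop pop small small   [S -> small]

S => small F S => small the S => small the small F S => small the small F small S => small the small pop F pop small S => small the small pop pop F pop pop small S => small the small pop pop pop F pop pop pop small S => small the small pop pop pop the pop pop pop small S => small the small pop pop pop the pop pop pop small small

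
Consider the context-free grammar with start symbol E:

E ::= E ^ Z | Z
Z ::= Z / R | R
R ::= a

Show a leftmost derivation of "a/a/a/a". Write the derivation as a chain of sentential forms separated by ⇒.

E ⇒ Z ⇒ Z/R ⇒ Z/R/R ⇒ Z/R/R/R ⇒ R/R/R/R ⇒ a/R/R/R ⇒ a/a/R/R ⇒ a/a/a/R ⇒ a/a/a/a

E ⇒ Z   [E ::= Z]
Z ⇒ Z/R   [Z ::= Z / R]
Z/R ⇒ Z/R/R   [Z ::= Z / R]
Z/R/R ⇒ Z/R/R/R   [Z ::= Z / R]
Z/R/R/R ⇒ R/R/R/R   [Z ::= R]
R/R/R/R ⇒ a/R/R/R   [R ::= a]
a/R/R/R ⇒ a/a/R/R   [R ::= a]
a/a/R/R ⇒ a/a/a/R   [R ::= a]
a/a/a/R ⇒ a/a/a/a   [R ::= a]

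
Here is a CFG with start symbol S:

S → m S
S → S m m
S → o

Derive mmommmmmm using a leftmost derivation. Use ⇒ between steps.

S ⇒ Smm ⇒ Smmmm ⇒ mSmmmm ⇒ mmSmmmm ⇒ mmSmmmmmm ⇒ mmommmmmm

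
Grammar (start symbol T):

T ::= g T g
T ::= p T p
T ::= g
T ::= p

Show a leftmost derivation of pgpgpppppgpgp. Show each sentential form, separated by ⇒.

T ⇒ pTp   [T ::= p T p]
pTp ⇒ pgTgp   [T ::= g T g]
pgTgp ⇒ pgpTpgp   [T ::= p T p]
pgpTpgp ⇒ pgpgTgpgp   [T ::= g T g]
pgpgTgpgp ⇒ pgpgpTpgpgp   [T ::= p T p]
pgpgpTpgpgp ⇒ pgpgppTppgpgp   [T ::= p T p]
pgpgppTppgpgp ⇒ pgpgpppppgpgp   [T ::= p]

T ⇒ pTp ⇒ pgTgp ⇒ pgpTpgp ⇒ pgpgTgpgp ⇒ pgpgpTpgpgp ⇒ pgpgppTppgpgp ⇒ pgpgpppppgpgp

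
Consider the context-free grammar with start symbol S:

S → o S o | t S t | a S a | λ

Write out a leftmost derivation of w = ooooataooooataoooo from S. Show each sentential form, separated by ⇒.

S ⇒ oSo ⇒ ooSoo ⇒ oooSooo ⇒ ooooSoooo ⇒ ooooaSaoooo ⇒ ooooatStaoooo ⇒ ooooataSataoooo ⇒ ooooataoSoataoooo ⇒ ooooataooSooataoooo ⇒ ooooataooooataoooo

S ⇒ oSo   [S → o S o]
oSo ⇒ ooSoo   [S → o S o]
ooSoo ⇒ oooSooo   [S → o S o]
oooSooo ⇒ ooooSoooo   [S → o S o]
ooooSoooo ⇒ ooooaSaoooo   [S → a S a]
ooooaSaoooo ⇒ ooooatStaoooo   [S → t S t]
ooooatStaoooo ⇒ ooooataSataoooo   [S → a S a]
ooooataSataoooo ⇒ ooooataoSoataoooo   [S → o S o]
ooooataoSoataoooo ⇒ ooooataooSooataoooo   [S → o S o]
ooooataooSooataoooo ⇒ ooooataooooataoooo   [S → λ]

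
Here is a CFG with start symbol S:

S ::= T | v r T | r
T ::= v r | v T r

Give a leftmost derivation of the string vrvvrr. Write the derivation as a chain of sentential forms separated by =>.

S => vrT   [S ::= v r T]
vrT => vrvTr   [T ::= v T r]
vrvTr => vrvvrr   [T ::= v r]

S => vrT => vrvTr => vrvvrr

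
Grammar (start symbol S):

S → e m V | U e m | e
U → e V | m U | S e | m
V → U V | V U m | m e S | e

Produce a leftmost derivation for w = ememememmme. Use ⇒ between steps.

S ⇒ emV ⇒ emUV ⇒ emeVV ⇒ emeVUmV ⇒ ememeSUmV ⇒ ememeUemUmV ⇒ ememememUmV ⇒ ememememmmV ⇒ ememememmme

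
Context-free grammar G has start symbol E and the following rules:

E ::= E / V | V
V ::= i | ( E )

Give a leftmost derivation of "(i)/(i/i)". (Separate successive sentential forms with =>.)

E => E/V => V/V => (E)/V => (V)/V => (i)/V => (i)/(E) => (i)/(E/V) => (i)/(V/V) => (i)/(i/V) => (i)/(i/i)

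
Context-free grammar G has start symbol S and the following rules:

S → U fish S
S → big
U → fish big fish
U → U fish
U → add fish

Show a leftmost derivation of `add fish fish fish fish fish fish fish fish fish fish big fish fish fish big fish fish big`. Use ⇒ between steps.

S ⇒ U fish S ⇒ U fish fish S ⇒ U fish fish fish S ⇒ U fish fish fish fish S ⇒ U fish fish fish fish fish S ⇒ U fish fish fish fish fish fish S ⇒ U fish fish fish fish fish fish fish S ⇒ U fish fish fish fish fish fish fish fish S ⇒ add fish fish fish fish fish fish fish fish fish S ⇒ add fish fish fish fish fish fish fish fish fish U fish S ⇒ add fish fish fish fish fish fish fish fish fish fish big fish fish S ⇒ add fish fish fish fish fish fish fish fish fish fish big fish fish U fish S ⇒ add fish fish fish fish fish fish fish fish fish fish big fish fish fish big fish fish S ⇒ add fish fish fish fish fish fish fish fish fish fish big fish fish fish big fish fish big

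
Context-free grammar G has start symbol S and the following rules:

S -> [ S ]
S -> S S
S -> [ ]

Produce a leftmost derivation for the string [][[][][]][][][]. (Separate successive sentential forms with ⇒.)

S ⇒ SS ⇒ SSS ⇒ []SS ⇒ []SSS ⇒ []SSSS ⇒ [][S]SSS ⇒ [][SS]SSS ⇒ [][SSS]SSS ⇒ [][[]SS]SSS ⇒ [][[][]S]SSS ⇒ [][[][][]]SSS ⇒ [][[][][]][]SS ⇒ [][[][][]][][]S ⇒ [][[][][]][][][]

S ⇒ SS   [S -> S S]
SS ⇒ SSS   [S -> S S]
SSS ⇒ []SS   [S -> [ ]]
[]SS ⇒ []SSS   [S -> S S]
[]SSS ⇒ []SSSS   [S -> S S]
[]SSSS ⇒ [][S]SSS   [S -> [ S ]]
[][S]SSS ⇒ [][SS]SSS   [S -> S S]
[][SS]SSS ⇒ [][SSS]SSS   [S -> S S]
[][SSS]SSS ⇒ [][[]SS]SSS   [S -> [ ]]
[][[]SS]SSS ⇒ [][[][]S]SSS   [S -> [ ]]
[][[][]S]SSS ⇒ [][[][][]]SSS   [S -> [ ]]
[][[][][]]SSS ⇒ [][[][][]][]SS   [S -> [ ]]
[][[][][]][]SS ⇒ [][[][][]][][]S   [S -> [ ]]
[][[][][]][][]S ⇒ [][[][][]][][][]   [S -> [ ]]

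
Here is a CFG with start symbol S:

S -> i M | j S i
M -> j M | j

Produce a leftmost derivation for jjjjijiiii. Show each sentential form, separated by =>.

S=>jSi=>jjSii=>jjjSiii=>jjjjSiiii=>jjjjiMiiii=>jjjjijiiii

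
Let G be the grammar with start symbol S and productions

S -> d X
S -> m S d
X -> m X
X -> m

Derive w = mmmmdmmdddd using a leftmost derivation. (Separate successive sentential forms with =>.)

S => mSd   [S -> m S d]
mSd => mmSdd   [S -> m S d]
mmSdd => mmmSddd   [S -> m S d]
mmmSddd => mmmmSdddd   [S -> m S d]
mmmmSdddd => mmmmdXdddd   [S -> d X]
mmmmdXdddd => mmmmdmXdddd   [X -> m X]
mmmmdmXdddd => mmmmdmmdddd   [X -> m]

S=>mSd=>mmSdd=>mmmSddd=>mmmmSdddd=>mmmmdXdddd=>mmmmdmXdddd=>mmmmdmmdddd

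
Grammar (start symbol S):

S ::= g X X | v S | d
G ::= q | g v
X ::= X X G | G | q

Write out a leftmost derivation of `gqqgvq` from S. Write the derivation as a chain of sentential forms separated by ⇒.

S ⇒ gXX ⇒ gXXGX ⇒ gGXGX ⇒ gqXGX ⇒ gqGGX ⇒ gqqGX ⇒ gqqgvX ⇒ gqqgvG ⇒ gqqgvq

S ⇒ gXX   [S ::= g X X]
gXX ⇒ gXXGX   [X ::= X X G]
gXXGX ⇒ gGXGX   [X ::= G]
gGXGX ⇒ gqXGX   [G ::= q]
gqXGX ⇒ gqGGX   [X ::= G]
gqGGX ⇒ gqqGX   [G ::= q]
gqqGX ⇒ gqqgvX   [G ::= g v]
gqqgvX ⇒ gqqgvG   [X ::= G]
gqqgvG ⇒ gqqgvq   [G ::= q]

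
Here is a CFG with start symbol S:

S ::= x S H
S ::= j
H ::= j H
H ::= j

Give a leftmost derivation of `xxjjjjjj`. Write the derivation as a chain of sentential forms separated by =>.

S => xSH => xxSHH => xxjHH => xxjjHH => xxjjjHH => xxjjjjH => xxjjjjjH => xxjjjjjj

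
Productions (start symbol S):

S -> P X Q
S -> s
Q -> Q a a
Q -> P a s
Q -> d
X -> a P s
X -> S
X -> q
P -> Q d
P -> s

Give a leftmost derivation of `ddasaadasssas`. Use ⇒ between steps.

S ⇒ PXQ   [S -> P X Q]
PXQ ⇒ QdXQ   [P -> Q d]
QdXQ ⇒ QaadXQ   [Q -> Q a a]
QaadXQ ⇒ PasaadXQ   [Q -> P a s]
PasaadXQ ⇒ QdasaadXQ   [P -> Q d]
QdasaadXQ ⇒ ddasaadXQ   [Q -> d]
ddasaadXQ ⇒ ddasaadaPsQ   [X -> a P s]
ddasaadaPsQ ⇒ ddasaadassQ   [P -> s]
ddasaadassQ ⇒ ddasaadassPas   [Q -> P a s]
ddasaadassPas ⇒ ddasaadasssas   [P -> s]

S ⇒ PXQ ⇒ QdXQ ⇒ QaadXQ ⇒ PasaadXQ ⇒ QdasaadXQ ⇒ ddasaadXQ ⇒ ddasaadaPsQ ⇒ ddasaadassQ ⇒ ddasaadassPas ⇒ ddasaadasssas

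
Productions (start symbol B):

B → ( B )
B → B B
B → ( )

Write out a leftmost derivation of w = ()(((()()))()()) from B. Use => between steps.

B => BB => ()B => ()(B) => ()(BB) => ()(BBB) => ()((B)BB) => ()(((B))BB) => ()(((BB))BB) => ()(((()B))BB) => ()(((()()))BB) => ()(((()()))()B) => ()(((()()))()())

B => BB   [B → B B]
BB => ()B   [B → ( )]
()B => ()(B)   [B → ( B )]
()(B) => ()(BB)   [B → B B]
()(BB) => ()(BBB)   [B → B B]
()(BBB) => ()((B)BB)   [B → ( B )]
()((B)BB) => ()(((B))BB)   [B → ( B )]
()(((B))BB) => ()(((BB))BB)   [B → B B]
()(((BB))BB) => ()(((()B))BB)   [B → ( )]
()(((()B))BB) => ()(((()()))BB)   [B → ( )]
()(((()()))BB) => ()(((()()))()B)   [B → ( )]
()(((()()))()B) => ()(((()()))()())   [B → ( )]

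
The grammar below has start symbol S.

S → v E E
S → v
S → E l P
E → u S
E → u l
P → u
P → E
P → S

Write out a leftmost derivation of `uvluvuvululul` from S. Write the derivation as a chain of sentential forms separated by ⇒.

S ⇒ ElP ⇒ uSlP ⇒ uvlP ⇒ uvlE ⇒ uvluS ⇒ uvluvEE ⇒ uvluvuSE ⇒ uvluvuvEEE ⇒ uvluvuvulEE ⇒ uvluvuvululE ⇒ uvluvuvululul

S ⇒ ElP   [S → E l P]
ElP ⇒ uSlP   [E → u S]
uSlP ⇒ uvlP   [S → v]
uvlP ⇒ uvlE   [P → E]
uvlE ⇒ uvluS   [E → u S]
uvluS ⇒ uvluvEE   [S → v E E]
uvluvEE ⇒ uvluvuSE   [E → u S]
uvluvuSE ⇒ uvluvuvEEE   [S → v E E]
uvluvuvEEE ⇒ uvluvuvulEE   [E → u l]
uvluvuvulEE ⇒ uvluvuvululE   [E → u l]
uvluvuvululE ⇒ uvluvuvululul   [E → u l]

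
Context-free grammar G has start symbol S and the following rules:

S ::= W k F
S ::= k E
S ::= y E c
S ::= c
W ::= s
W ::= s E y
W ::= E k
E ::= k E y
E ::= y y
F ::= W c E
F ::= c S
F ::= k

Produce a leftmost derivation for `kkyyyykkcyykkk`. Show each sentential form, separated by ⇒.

S ⇒ WkF ⇒ EkkF ⇒ kEykkF ⇒ kkEyykkF ⇒ kkyyyykkF ⇒ kkyyyykkcS ⇒ kkyyyykkcWkF ⇒ kkyyyykkcEkkF ⇒ kkyyyykkcyykkF ⇒ kkyyyykkcyykkk

S ⇒ WkF   [S ::= W k F]
WkF ⇒ EkkF   [W ::= E k]
EkkF ⇒ kEykkF   [E ::= k E y]
kEykkF ⇒ kkEyykkF   [E ::= k E y]
kkEyykkF ⇒ kkyyyykkF   [E ::= y y]
kkyyyykkF ⇒ kkyyyykkcS   [F ::= c S]
kkyyyykkcS ⇒ kkyyyykkcWkF   [S ::= W k F]
kkyyyykkcWkF ⇒ kkyyyykkcEkkF   [W ::= E k]
kkyyyykkcEkkF ⇒ kkyyyykkcyykkF   [E ::= y y]
kkyyyykkcyykkF ⇒ kkyyyykkcyykkk   [F ::= k]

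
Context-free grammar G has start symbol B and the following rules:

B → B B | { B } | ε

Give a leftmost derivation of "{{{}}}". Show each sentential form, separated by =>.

B=>{B}=>{BB}=>{BBB}=>{{B}BB}=>{{{B}}BB}=>{{{}}BB}=>{{{}}B}=>{{{}}}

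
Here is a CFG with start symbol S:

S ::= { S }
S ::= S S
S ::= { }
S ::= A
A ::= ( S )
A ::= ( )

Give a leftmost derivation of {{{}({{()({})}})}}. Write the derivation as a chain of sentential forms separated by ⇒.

S⇒{S}⇒{{S}}⇒{{SS}}⇒{{{}S}}⇒{{{}A}}⇒{{{}(S)}}⇒{{{}({S})}}⇒{{{}({{S}})}}⇒{{{}({{SS}})}}⇒{{{}({{AS}})}}⇒{{{}({{()S}})}}⇒{{{}({{()A}})}}⇒{{{}({{()(S)}})}}⇒{{{}({{()({})}})}}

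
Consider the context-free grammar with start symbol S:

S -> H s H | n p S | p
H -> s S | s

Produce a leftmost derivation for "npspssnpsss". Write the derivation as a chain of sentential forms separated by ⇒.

S⇒npS⇒npHsH⇒npsSsH⇒npspsH⇒npspssS⇒npspssnpS⇒npspssnpHsH⇒npspssnpssH⇒npspssnpsss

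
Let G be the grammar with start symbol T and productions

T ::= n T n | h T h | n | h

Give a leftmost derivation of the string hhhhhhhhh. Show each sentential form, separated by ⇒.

T ⇒ hTh   [T ::= h T h]
hTh ⇒ hhThh   [T ::= h T h]
hhThh ⇒ hhhThhh   [T ::= h T h]
hhhThhh ⇒ hhhhThhhh   [T ::= h T h]
hhhhThhhh ⇒ hhhhhhhhh   [T ::= h]

T ⇒ hTh ⇒ hhThh ⇒ hhhThhh ⇒ hhhhThhhh ⇒ hhhhhhhhh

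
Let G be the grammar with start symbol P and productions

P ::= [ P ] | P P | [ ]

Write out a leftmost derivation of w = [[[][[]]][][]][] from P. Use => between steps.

P => PP => [P]P => [PP]P => [PPP]P => [[P]PP]P => [[PP]PP]P => [[[]P]PP]P => [[[][P]]PP]P => [[[][[]]]PP]P => [[[][[]]][]P]P => [[[][[]]][][]]P => [[[][[]]][][]][]

P => PP   [P ::= P P]
PP => [P]P   [P ::= [ P ]]
[P]P => [PP]P   [P ::= P P]
[PP]P => [PPP]P   [P ::= P P]
[PPP]P => [[P]PP]P   [P ::= [ P ]]
[[P]PP]P => [[PP]PP]P   [P ::= P P]
[[PP]PP]P => [[[]P]PP]P   [P ::= [ ]]
[[[]P]PP]P => [[[][P]]PP]P   [P ::= [ P ]]
[[[][P]]PP]P => [[[][[]]]PP]P   [P ::= [ ]]
[[[][[]]]PP]P => [[[][[]]][]P]P   [P ::= [ ]]
[[[][[]]][]P]P => [[[][[]]][][]]P   [P ::= [ ]]
[[[][[]]][][]]P => [[[][[]]][][]][]   [P ::= [ ]]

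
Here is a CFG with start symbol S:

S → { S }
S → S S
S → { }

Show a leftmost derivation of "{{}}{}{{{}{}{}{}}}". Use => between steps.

S => SS   [S → S S]
SS => SSS   [S → S S]
SSS => {S}SS   [S → { S }]
{S}SS => {{}}SS   [S → { }]
{{}}SS => {{}}{}S   [S → { }]
{{}}{}S => {{}}{}{S}   [S → { S }]
{{}}{}{S} => {{}}{}{{S}}   [S → { S }]
{{}}{}{{S}} => {{}}{}{{SS}}   [S → S S]
{{}}{}{{SS}} => {{}}{}{{SSS}}   [S → S S]
{{}}{}{{SSS}} => {{}}{}{{SSSS}}   [S → S S]
{{}}{}{{SSSS}} => {{}}{}{{{}SSS}}   [S → { }]
{{}}{}{{{}SSS}} => {{}}{}{{{}{}SS}}   [S → { }]
{{}}{}{{{}{}SS}} => {{}}{}{{{}{}{}S}}   [S → { }]
{{}}{}{{{}{}{}S}} => {{}}{}{{{}{}{}{}}}   [S → { }]

S=>SS=>SSS=>{S}SS=>{{}}SS=>{{}}{}S=>{{}}{}{S}=>{{}}{}{{S}}=>{{}}{}{{SS}}=>{{}}{}{{SSS}}=>{{}}{}{{SSSS}}=>{{}}{}{{{}SSS}}=>{{}}{}{{{}{}SS}}=>{{}}{}{{{}{}{}S}}=>{{}}{}{{{}{}{}{}}}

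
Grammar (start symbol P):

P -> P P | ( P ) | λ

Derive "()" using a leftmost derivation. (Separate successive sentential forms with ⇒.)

P ⇒ PP ⇒ PPP ⇒ PPPP ⇒ PPPPP ⇒ (P)PPPP ⇒ ()PPPP ⇒ ()PPP ⇒ ()PP ⇒ ()P ⇒ ()

P ⇒ PP   [P -> P P]
PP ⇒ PPP   [P -> P P]
PPP ⇒ PPPP   [P -> P P]
PPPP ⇒ PPPPP   [P -> P P]
PPPPP ⇒ (P)PPPP   [P -> ( P )]
(P)PPPP ⇒ ()PPPP   [P -> λ]
()PPPP ⇒ ()PPP   [P -> λ]
()PPP ⇒ ()PP   [P -> λ]
()PP ⇒ ()P   [P -> λ]
()P ⇒ ()   [P -> λ]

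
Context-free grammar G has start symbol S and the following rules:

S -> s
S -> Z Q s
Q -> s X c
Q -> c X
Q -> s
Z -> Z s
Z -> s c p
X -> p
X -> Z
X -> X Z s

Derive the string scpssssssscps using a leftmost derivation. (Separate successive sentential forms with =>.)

S => ZQs => ZsQs => ZssQs => ZsssQs => ZssssQs => ZsssssQs => ZssssssQs => ZsssssssQs => scpsssssssQs => scpssssssscXs => scpssssssscps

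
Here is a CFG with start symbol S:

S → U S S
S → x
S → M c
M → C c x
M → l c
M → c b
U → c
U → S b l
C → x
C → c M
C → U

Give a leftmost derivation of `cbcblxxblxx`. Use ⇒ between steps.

S ⇒ USS ⇒ SblSS ⇒ USSblSS ⇒ SblSSblSS ⇒ McblSSblSS ⇒ cbcblSSblSS ⇒ cbcblxSblSS ⇒ cbcblxxblSS ⇒ cbcblxxblxS ⇒ cbcblxxblxx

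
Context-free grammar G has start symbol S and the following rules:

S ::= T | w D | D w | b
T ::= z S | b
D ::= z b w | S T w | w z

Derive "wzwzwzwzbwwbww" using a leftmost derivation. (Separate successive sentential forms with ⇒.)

S ⇒ Dw ⇒ STww ⇒ wDTww ⇒ wSTwTww ⇒ wTTwTww ⇒ wzSTwTww ⇒ wzDwTwTww ⇒ wzwzwTwTww ⇒ wzwzwzSwTww ⇒ wzwzwzwDwTww ⇒ wzwzwzwzbwwTww ⇒ wzwzwzwzbwwbww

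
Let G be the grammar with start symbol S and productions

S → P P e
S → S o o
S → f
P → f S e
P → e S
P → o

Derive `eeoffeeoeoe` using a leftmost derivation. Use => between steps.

S => PPe   [S → P P e]
PPe => eSPe   [P → e S]
eSPe => ePPePe   [S → P P e]
ePPePe => eeSPePe   [P → e S]
eeSPePe => eePPePePe   [S → P P e]
eePPePePe => eeoPePePe   [P → o]
eeoPePePe => eeofSeePePe   [P → f S e]
eeofSeePePe => eeoffeePePe   [S → f]
eeoffeePePe => eeoffeeoePe   [P → o]
eeoffeeoePe => eeoffeeoeoe   [P → o]

S => PPe => eSPe => ePPePe => eeSPePe => eePPePePe => eeoPePePe => eeofSeePePe => eeoffeePePe => eeoffeeoePe => eeoffeeoeoe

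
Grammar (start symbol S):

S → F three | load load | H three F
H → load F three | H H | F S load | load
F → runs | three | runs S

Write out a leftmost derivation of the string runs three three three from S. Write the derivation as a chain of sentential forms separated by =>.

S => F three => runs S three => runs F three three => runs three three three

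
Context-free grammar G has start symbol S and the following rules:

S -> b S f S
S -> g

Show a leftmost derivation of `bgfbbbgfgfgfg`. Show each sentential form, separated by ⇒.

S ⇒ bSfS ⇒ bgfS ⇒ bgfbSfS ⇒ bgfbbSfSfS ⇒ bgfbbbSfSfSfS ⇒ bgfbbbgfSfSfS ⇒ bgfbbbgfgfSfS ⇒ bgfbbbgfgfgfS ⇒ bgfbbbgfgfgfg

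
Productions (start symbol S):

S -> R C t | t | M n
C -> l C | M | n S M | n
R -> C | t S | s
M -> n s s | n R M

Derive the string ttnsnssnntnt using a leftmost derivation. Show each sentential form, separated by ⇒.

S ⇒ RCt ⇒ tSCt ⇒ tRCtCt ⇒ ttSCtCt ⇒ ttMnCtCt ⇒ ttnRMnCtCt ⇒ ttnsMnCtCt ⇒ ttnsnssnCtCt ⇒ ttnsnssnntCt ⇒ ttnsnssnntnt

S ⇒ RCt   [S -> R C t]
RCt ⇒ tSCt   [R -> t S]
tSCt ⇒ tRCtCt   [S -> R C t]
tRCtCt ⇒ ttSCtCt   [R -> t S]
ttSCtCt ⇒ ttMnCtCt   [S -> M n]
ttMnCtCt ⇒ ttnRMnCtCt   [M -> n R M]
ttnRMnCtCt ⇒ ttnsMnCtCt   [R -> s]
ttnsMnCtCt ⇒ ttnsnssnCtCt   [M -> n s s]
ttnsnssnCtCt ⇒ ttnsnssnntCt   [C -> n]
ttnsnssnntCt ⇒ ttnsnssnntnt   [C -> n]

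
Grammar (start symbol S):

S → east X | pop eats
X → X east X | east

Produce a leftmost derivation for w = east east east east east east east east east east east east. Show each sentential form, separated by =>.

S => east X => east X east X => east X east X east X => east X east X east X east X => east X east X east X east X east X => east X east X east X east X east X east X => east east east X east X east X east X east X => east east east east east X east X east X east X => east east east east east east east X east X east X => east east east east east east east east east X east X => east east east east east east east east east east east X => east east east east east east east east east east east east

S => east X   [S → east X]
east X => east X east X   [X → X east X]
east X east X => east X east X east X   [X → X east X]
east X east X east X => east X east X east X east X   [X → X east X]
east X east X east X east X => east X east X east X east X east X   [X → X east X]
east X east X east X east X east X => east X east X east X east X east X east X   [X → X east X]
east X east X east X east X east X east X => east east east X east X east X east X east X   [X → east]
east east east X east X east X east X east X => east east east east east X east X east X east X   [X → east]
east east east east east X east X east X east X => east east east east east east east X east X east X   [X → east]
east east east east east east east X east X east X => east east east east east east east east east X east X   [X → east]
east east east east east east east east east X east X => east east east east east east east east east east east X   [X → east]
east east east east east east east east east east east X => east east east east east east east east east east east east   [X → east]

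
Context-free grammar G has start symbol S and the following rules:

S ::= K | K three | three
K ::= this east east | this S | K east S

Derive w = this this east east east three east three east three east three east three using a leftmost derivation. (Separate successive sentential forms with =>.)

S => K => this S => this K => this K east S => this K east S east S => this K east S east S east S => this K east S east S east S east S => this K east S east S east S east S east S => this this east east east S east S east S east S east S => this this east east east three east S east S east S east S => this this east east east three east three east S east S east S => this this east east east three east three east three east S east S => this this east east east three east three east three east three east S => this this east east east three east three east three east three east three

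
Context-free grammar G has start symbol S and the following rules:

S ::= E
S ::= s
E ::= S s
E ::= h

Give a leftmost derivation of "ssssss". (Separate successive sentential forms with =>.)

S => E   [S ::= E]
E => Ss   [E ::= S s]
Ss => Es   [S ::= E]
Es => Sss   [E ::= S s]
Sss => Ess   [S ::= E]
Ess => Ssss   [E ::= S s]
Ssss => Esss   [S ::= E]
Esss => Sssss   [E ::= S s]
Sssss => Essss   [S ::= E]
Essss => Ssssss   [E ::= S s]
Ssssss => ssssss   [S ::= s]

S => E => Ss => Es => Sss => Ess => Ssss => Esss => Sssss => Essss => Ssssss => ssssss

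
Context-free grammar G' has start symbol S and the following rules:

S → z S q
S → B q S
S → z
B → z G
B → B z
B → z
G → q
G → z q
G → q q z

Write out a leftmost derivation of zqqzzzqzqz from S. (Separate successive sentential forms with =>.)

S=>BqS=>BzqS=>BzzqS=>zGzzqS=>zqqzzzqS=>zqqzzzqBqS=>zqqzzzqzqS=>zqqzzzqzqz

S => BqS   [S → B q S]
BqS => BzqS   [B → B z]
BzqS => BzzqS   [B → B z]
BzzqS => zGzzqS   [B → z G]
zGzzqS => zqqzzzqS   [G → q q z]
zqqzzzqS => zqqzzzqBqS   [S → B q S]
zqqzzzqBqS => zqqzzzqzqS   [B → z]
zqqzzzqzqS => zqqzzzqzqz   [S → z]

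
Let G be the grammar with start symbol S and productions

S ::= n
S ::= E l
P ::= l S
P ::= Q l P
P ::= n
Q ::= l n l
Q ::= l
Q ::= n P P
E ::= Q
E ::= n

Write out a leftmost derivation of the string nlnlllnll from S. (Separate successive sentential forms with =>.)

S=>El=>Ql=>nPPl=>nlSPl=>nlnPl=>nlnQlPl=>nlnllPl=>nlnlllSl=>nlnlllEll=>nlnlllnll

S => El   [S ::= E l]
El => Ql   [E ::= Q]
Ql => nPPl   [Q ::= n P P]
nPPl => nlSPl   [P ::= l S]
nlSPl => nlnPl   [S ::= n]
nlnPl => nlnQlPl   [P ::= Q l P]
nlnQlPl => nlnllPl   [Q ::= l]
nlnllPl => nlnlllSl   [P ::= l S]
nlnlllSl => nlnlllEll   [S ::= E l]
nlnlllEll => nlnlllnll   [E ::= n]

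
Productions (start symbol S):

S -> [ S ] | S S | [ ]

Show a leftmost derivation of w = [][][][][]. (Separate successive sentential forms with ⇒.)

S ⇒ SS ⇒ []S ⇒ []SS ⇒ []SSS ⇒ []SSSS ⇒ [][]SSS ⇒ [][][]SS ⇒ [][][][]S ⇒ [][][][][]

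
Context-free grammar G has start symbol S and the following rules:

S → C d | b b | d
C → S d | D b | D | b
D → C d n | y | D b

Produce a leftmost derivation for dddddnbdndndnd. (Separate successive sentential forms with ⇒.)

S ⇒ Cd ⇒ Dd ⇒ Cdnd ⇒ Ddnd ⇒ Cdndnd ⇒ Ddndnd ⇒ Cdndndnd ⇒ Dbdndndnd ⇒ Cdnbdndndnd ⇒ Sddnbdndndnd ⇒ Cdddnbdndndnd ⇒ Sddddnbdndndnd ⇒ dddddnbdndndnd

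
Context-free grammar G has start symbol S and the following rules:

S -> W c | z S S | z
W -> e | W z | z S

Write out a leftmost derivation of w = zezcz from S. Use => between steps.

S => zSS   [S -> z S S]
zSS => zWcS   [S -> W c]
zWcS => zWzcS   [W -> W z]
zWzcS => zezcS   [W -> e]
zezcS => zezcz   [S -> z]

S=>zSS=>zWcS=>zWzcS=>zezcS=>zezcz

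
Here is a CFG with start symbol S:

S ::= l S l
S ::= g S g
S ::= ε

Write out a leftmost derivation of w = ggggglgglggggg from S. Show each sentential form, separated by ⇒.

S ⇒ gSg ⇒ ggSgg ⇒ gggSggg ⇒ ggggSgggg ⇒ gggggSggggg ⇒ ggggglSlggggg ⇒ ggggglgSglggggg ⇒ ggggglgglggggg

S ⇒ gSg   [S ::= g S g]
gSg ⇒ ggSgg   [S ::= g S g]
ggSgg ⇒ gggSggg   [S ::= g S g]
gggSggg ⇒ ggggSgggg   [S ::= g S g]
ggggSgggg ⇒ gggggSggggg   [S ::= g S g]
gggggSggggg ⇒ ggggglSlggggg   [S ::= l S l]
ggggglSlggggg ⇒ ggggglgSglggggg   [S ::= g S g]
ggggglgSglggggg ⇒ ggggglgglggggg   [S ::= ε]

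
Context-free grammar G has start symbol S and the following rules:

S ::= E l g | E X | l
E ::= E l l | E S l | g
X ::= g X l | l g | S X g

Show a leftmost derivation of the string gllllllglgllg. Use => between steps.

S => Elg => ESllg => EllSllg => EllllSllg => EllllllSllg => gllllllSllg => gllllllEXllg => gllllllgXllg => gllllllglgllg

S => Elg   [S ::= E l g]
Elg => ESllg   [E ::= E S l]
ESllg => EllSllg   [E ::= E l l]
EllSllg => EllllSllg   [E ::= E l l]
EllllSllg => EllllllSllg   [E ::= E l l]
EllllllSllg => gllllllSllg   [E ::= g]
gllllllSllg => gllllllEXllg   [S ::= E X]
gllllllEXllg => gllllllgXllg   [E ::= g]
gllllllgXllg => gllllllglgllg   [X ::= l g]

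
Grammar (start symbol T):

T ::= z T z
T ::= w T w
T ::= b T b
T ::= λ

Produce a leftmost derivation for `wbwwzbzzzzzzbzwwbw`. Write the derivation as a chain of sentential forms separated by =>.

T=>wTw=>wbTbw=>wbwTwbw=>wbwwTwwbw=>wbwwzTzwwbw=>wbwwzbTbzwwbw=>wbwwzbzTzbzwwbw=>wbwwzbzzTzzbzwwbw=>wbwwzbzzzTzzzbzwwbw=>wbwwzbzzzzzzbzwwbw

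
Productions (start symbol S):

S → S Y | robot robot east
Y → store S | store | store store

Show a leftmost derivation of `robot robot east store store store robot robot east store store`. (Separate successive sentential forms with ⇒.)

S ⇒ S Y ⇒ S Y Y ⇒ S Y Y Y ⇒ robot robot east Y Y Y ⇒ robot robot east store store Y Y ⇒ robot robot east store store store S Y ⇒ robot robot east store store store S Y Y ⇒ robot robot east store store store robot robot east Y Y ⇒ robot robot east store store store robot robot east store Y ⇒ robot robot east store store store robot robot east store store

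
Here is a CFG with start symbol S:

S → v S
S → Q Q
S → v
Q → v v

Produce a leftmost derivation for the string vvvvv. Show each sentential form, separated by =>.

S => vS => vQQ => vvvQ => vvvvv

S => vS   [S → v S]
vS => vQQ   [S → Q Q]
vQQ => vvvQ   [Q → v v]
vvvQ => vvvvv   [Q → v v]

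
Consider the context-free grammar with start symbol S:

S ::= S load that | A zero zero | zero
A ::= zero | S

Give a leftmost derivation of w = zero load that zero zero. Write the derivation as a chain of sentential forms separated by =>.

S => A zero zero => S zero zero => S load that zero zero => zero load that zero zero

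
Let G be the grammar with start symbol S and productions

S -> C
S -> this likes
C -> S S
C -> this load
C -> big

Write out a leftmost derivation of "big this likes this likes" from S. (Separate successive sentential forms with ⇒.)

S ⇒ C   [S -> C]
C ⇒ S S   [C -> S S]
S S ⇒ C S   [S -> C]
C S ⇒ S S S   [C -> S S]
S S S ⇒ C S S   [S -> C]
C S S ⇒ big S S   [C -> big]
big S S ⇒ big this likes S   [S -> this likes]
big this likes S ⇒ big this likes this likes   [S -> this likes]

S ⇒ C ⇒ S S ⇒ C S ⇒ S S S ⇒ C S S ⇒ big S S ⇒ big this likes S ⇒ big this likes this likes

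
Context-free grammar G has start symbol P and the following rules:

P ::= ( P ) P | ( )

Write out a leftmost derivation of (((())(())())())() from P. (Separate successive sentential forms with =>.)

P => (P)P => ((P)P)P => (((P)P)P)P => (((())P)P)P => (((())(P)P)P)P => (((())(())P)P)P => (((())(())())P)P => (((())(())())())P => (((())(())())())()

P => (P)P   [P ::= ( P ) P]
(P)P => ((P)P)P   [P ::= ( P ) P]
((P)P)P => (((P)P)P)P   [P ::= ( P ) P]
(((P)P)P)P => (((())P)P)P   [P ::= ( )]
(((())P)P)P => (((())(P)P)P)P   [P ::= ( P ) P]
(((())(P)P)P)P => (((())(())P)P)P   [P ::= ( )]
(((())(())P)P)P => (((())(())())P)P   [P ::= ( )]
(((())(())())P)P => (((())(())())())P   [P ::= ( )]
(((())(())())())P => (((())(())())())()   [P ::= ( )]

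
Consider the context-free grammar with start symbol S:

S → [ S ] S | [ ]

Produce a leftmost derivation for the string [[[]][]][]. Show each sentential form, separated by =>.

S => [S]S   [S → [ S ] S]
[S]S => [[S]S]S   [S → [ S ] S]
[[S]S]S => [[[]]S]S   [S → [ ]]
[[[]]S]S => [[[]][]]S   [S → [ ]]
[[[]][]]S => [[[]][]][]   [S → [ ]]

S => [S]S => [[S]S]S => [[[]]S]S => [[[]][]]S => [[[]][]][]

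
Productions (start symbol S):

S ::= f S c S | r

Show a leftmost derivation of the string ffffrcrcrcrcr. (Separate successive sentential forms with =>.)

S => fScS => ffScScS => fffScScScS => ffffScScScScS => ffffrcScScScS => ffffrcrcScScS => ffffrcrcrcScS => ffffrcrcrcrcS => ffffrcrcrcrcr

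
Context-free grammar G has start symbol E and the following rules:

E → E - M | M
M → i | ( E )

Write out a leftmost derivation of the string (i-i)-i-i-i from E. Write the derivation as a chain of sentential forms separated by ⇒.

E ⇒ E-M   [E → E - M]
E-M ⇒ E-M-M   [E → E - M]
E-M-M ⇒ E-M-M-M   [E → E - M]
E-M-M-M ⇒ M-M-M-M   [E → M]
M-M-M-M ⇒ (E)-M-M-M   [M → ( E )]
(E)-M-M-M ⇒ (E-M)-M-M-M   [E → E - M]
(E-M)-M-M-M ⇒ (M-M)-M-M-M   [E → M]
(M-M)-M-M-M ⇒ (i-M)-M-M-M   [M → i]
(i-M)-M-M-M ⇒ (i-i)-M-M-M   [M → i]
(i-i)-M-M-M ⇒ (i-i)-i-M-M   [M → i]
(i-i)-i-M-M ⇒ (i-i)-i-i-M   [M → i]
(i-i)-i-i-M ⇒ (i-i)-i-i-i   [M → i]

E ⇒ E-M ⇒ E-M-M ⇒ E-M-M-M ⇒ M-M-M-M ⇒ (E)-M-M-M ⇒ (E-M)-M-M-M ⇒ (M-M)-M-M-M ⇒ (i-M)-M-M-M ⇒ (i-i)-M-M-M ⇒ (i-i)-i-M-M ⇒ (i-i)-i-i-M ⇒ (i-i)-i-i-i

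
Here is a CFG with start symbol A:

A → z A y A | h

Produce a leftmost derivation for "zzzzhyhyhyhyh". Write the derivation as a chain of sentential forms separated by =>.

A => zAyA   [A → z A y A]
zAyA => zzAyAyA   [A → z A y A]
zzAyAyA => zzzAyAyAyA   [A → z A y A]
zzzAyAyAyA => zzzzAyAyAyAyA   [A → z A y A]
zzzzAyAyAyAyA => zzzzhyAyAyAyA   [A → h]
zzzzhyAyAyAyA => zzzzhyhyAyAyA   [A → h]
zzzzhyhyAyAyA => zzzzhyhyhyAyA   [A → h]
zzzzhyhyhyAyA => zzzzhyhyhyhyA   [A → h]
zzzzhyhyhyhyA => zzzzhyhyhyhyh   [A → h]

A => zAyA => zzAyAyA => zzzAyAyAyA => zzzzAyAyAyAyA => zzzzhyAyAyAyA => zzzzhyhyAyAyA => zzzzhyhyhyAyA => zzzzhyhyhyhyA => zzzzhyhyhyhyh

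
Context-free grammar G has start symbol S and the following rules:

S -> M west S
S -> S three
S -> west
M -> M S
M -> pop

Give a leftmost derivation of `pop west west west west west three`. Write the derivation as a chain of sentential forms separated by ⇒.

S ⇒ S three   [S -> S three]
S three ⇒ M west S three   [S -> M west S]
M west S three ⇒ M S west S three   [M -> M S]
M S west S three ⇒ M S S west S three   [M -> M S]
M S S west S three ⇒ M S S S west S three   [M -> M S]
M S S S west S three ⇒ pop S S S west S three   [M -> pop]
pop S S S west S three ⇒ pop west S S west S three   [S -> west]
pop west S S west S three ⇒ pop west west S west S three   [S -> west]
pop west west S west S three ⇒ pop west west west west S three   [S -> west]
pop west west west west S three ⇒ pop west west west west west three   [S -> west]

S ⇒ S three ⇒ M west S three ⇒ M S west S three ⇒ M S S west S three ⇒ M S S S west S three ⇒ pop S S S west S three ⇒ pop west S S west S three ⇒ pop west west S west S three ⇒ pop west west west west S three ⇒ pop west west west west west three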